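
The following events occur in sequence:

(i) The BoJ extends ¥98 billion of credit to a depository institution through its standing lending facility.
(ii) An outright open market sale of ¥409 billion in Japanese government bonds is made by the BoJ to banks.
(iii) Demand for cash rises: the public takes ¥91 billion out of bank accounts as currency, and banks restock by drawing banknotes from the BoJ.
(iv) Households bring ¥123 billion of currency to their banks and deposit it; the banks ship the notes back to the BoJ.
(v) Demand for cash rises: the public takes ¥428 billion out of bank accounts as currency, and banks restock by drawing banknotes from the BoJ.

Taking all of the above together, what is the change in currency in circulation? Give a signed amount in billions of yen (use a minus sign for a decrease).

+¥396 billion

Discount-window loan ¥98 billion: no currency enters or leaves circulation → 0.
OMO sale (to banks) ¥409 billion: no currency enters or leaves circulation → 0.
Currency withdrawal ¥91 billion: notes leave the central bank → +¥91B.
Currency deposit ¥123 billion: notes return to the central bank → −¥123B.
Currency withdrawal ¥428 billion: notes leave the central bank → +¥428B.
Net: 0 + 0 + 91 − 123 + 428 = +¥396 billion.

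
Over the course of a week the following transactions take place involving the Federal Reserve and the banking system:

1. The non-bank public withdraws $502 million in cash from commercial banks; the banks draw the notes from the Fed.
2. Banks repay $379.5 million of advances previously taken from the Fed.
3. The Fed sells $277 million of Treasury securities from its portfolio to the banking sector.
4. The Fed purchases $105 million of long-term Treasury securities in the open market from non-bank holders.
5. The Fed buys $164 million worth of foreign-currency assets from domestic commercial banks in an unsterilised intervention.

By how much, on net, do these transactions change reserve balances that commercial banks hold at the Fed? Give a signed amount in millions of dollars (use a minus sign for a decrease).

Fed balance sheet:
  Assets:      Securities −$172M, Loans to banks −$379.5M, Foreign assets +$164M
  Liabilities: Bank reserves −$889.5M, Currency in circulation +$502M
Commercial banking system:
  Assets:      Reserves at CB −$889.5M, Securities +$277M, Foreign assets −$164M
  Liabilities: Checkable deposits −$397M, Borrowings from CB −$379.5M
So the change in reserve balances that commercial banks hold at the Fed is -$889.5 million.

-$889.5 million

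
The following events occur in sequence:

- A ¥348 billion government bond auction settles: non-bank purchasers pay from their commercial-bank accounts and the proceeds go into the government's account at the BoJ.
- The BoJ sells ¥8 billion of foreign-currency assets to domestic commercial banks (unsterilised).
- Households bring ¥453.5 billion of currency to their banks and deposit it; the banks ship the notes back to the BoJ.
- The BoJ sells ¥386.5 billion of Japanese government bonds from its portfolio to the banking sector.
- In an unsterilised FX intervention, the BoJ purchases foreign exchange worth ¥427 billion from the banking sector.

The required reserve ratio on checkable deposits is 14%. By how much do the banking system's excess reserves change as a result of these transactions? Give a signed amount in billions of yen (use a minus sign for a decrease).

Government account inflow ¥348 billion: reserves −¥348B, deposits −¥348B.
FX sale ¥8 billion: reserves −¥8B, deposits 0.
Currency deposit ¥453.5 billion: reserves +¥453.5B, deposits +¥453.5B.
OMO sale (to banks) ¥386.5 billion: reserves −¥386.5B, deposits 0.
FX purchase ¥427 billion: reserves +¥427B, deposits 0.
Totals: Δreserves = +¥138B, Δdeposits = +¥105.5B.
Δrequired reserves = 14% × +¥105.5B = +¥14.77B.
Δexcess reserves = Δreserves − Δrequired = +¥138B − (+¥14.77B) = +¥123.23 billion.

+¥123.23 billion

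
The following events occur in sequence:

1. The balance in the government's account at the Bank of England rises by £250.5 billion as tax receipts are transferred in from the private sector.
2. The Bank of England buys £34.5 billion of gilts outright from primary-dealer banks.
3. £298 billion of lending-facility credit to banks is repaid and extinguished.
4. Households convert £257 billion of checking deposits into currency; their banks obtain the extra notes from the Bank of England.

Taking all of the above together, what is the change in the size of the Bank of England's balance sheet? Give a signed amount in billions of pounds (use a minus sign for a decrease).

Government account inflow £250.5 billion: only the composition of liabilities changes → 0.
OMO purchase (from banks) £34.5 billion: a Bank of England asset is acquired → +£34.5B.
Discount-window repayment £298 billion: a Bank of England asset is shed → −£298B.
Currency withdrawal £257 billion: only the composition of liabilities changes → 0.
Net: 0 + 34.5 − 298 + 0 = -£263.5 billion.

-£263.5 billion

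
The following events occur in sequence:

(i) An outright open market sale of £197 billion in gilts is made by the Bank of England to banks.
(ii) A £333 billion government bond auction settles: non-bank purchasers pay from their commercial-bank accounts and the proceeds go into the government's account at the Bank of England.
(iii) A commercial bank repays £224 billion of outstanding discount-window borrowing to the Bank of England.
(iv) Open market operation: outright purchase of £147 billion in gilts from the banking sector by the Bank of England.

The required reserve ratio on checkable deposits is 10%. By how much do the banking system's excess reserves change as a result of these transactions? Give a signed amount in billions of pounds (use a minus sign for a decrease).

-£573.7 billion

OMO sale (to banks) £197 billion: reserves −£197B, deposits 0.
Government account inflow £333 billion: reserves −£333B, deposits −£333B.
Discount-window repayment £224 billion: reserves −£224B, deposits 0.
OMO purchase (from banks) £147 billion: reserves +£147B, deposits 0.
Totals: Δreserves = −£607B, Δdeposits = −£333B.
Δrequired reserves = 10% × −£333B = −£33.3B.
Δexcess reserves = Δreserves − Δrequired = −£607B − (−£33.3B) = -£573.7 billion.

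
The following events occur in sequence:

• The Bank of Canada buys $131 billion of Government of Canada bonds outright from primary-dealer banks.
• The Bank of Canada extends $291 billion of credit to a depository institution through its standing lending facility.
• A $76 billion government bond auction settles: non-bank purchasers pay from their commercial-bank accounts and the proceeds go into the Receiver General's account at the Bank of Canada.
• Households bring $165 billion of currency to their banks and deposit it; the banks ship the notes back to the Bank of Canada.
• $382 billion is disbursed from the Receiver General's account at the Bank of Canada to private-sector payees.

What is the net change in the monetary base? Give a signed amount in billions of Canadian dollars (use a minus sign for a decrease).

+$728 billion

OMO purchase (from banks) $131 billion: Bank of Canada balance sheet expands → +$131B.
Discount-window loan $291 billion: Bank of Canada balance sheet expands → +$291B.
Government account inflow $76 billion: reserves shift to a non-base liability → −$76B.
Currency deposit $165 billion: just a shift between currency and reserves — both are base money → 0.
Government spending $382 billion: a non-base liability converts back to reserves → +$382B.
Net: 131 + 291 − 76 + 0 + 382 = +$728 billion.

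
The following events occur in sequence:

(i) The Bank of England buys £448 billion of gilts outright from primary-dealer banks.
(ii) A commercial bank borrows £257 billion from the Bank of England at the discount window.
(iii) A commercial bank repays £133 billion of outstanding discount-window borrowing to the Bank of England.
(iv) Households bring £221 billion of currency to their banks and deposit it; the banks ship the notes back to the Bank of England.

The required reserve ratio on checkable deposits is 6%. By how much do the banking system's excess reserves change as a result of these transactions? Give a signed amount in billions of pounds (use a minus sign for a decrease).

+£779.74 billion

OMO purchase (from banks) £448 billion: reserves +£448B, deposits 0.
Discount-window loan £257 billion: reserves +£257B, deposits 0.
Discount-window repayment £133 billion: reserves −£133B, deposits 0.
Currency deposit £221 billion: reserves +£221B, deposits +£221B.
Totals: Δreserves = +£793B, Δdeposits = +£221B.
Δrequired reserves = 6% × +£221B = +£13.26B.
Δexcess reserves = Δreserves − Δrequired = +£793B − (+£13.26B) = +£779.74 billion.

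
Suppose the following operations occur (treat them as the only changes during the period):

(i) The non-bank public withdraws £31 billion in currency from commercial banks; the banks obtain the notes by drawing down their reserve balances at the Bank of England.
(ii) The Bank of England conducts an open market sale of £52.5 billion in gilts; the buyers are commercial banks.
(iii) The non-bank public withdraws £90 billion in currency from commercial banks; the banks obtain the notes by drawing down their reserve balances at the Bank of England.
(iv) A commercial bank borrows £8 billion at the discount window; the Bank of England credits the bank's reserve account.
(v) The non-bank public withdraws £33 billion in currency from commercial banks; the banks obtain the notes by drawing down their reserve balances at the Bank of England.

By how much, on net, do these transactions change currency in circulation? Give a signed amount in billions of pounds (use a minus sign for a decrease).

Bank of England balance sheet:
  Assets:      Securities −£52.5B, Loans to banks +£8B
  Liabilities: Bank reserves −£198.5B, Currency in circulation +£154B
Commercial banking system:
  Assets:      Reserves at CB −£198.5B, Securities +£52.5B
  Liabilities: Checkable deposits −£154B, Borrowings from CB +£8B
So the change in currency in circulation is +£154 billion.

+£154 billion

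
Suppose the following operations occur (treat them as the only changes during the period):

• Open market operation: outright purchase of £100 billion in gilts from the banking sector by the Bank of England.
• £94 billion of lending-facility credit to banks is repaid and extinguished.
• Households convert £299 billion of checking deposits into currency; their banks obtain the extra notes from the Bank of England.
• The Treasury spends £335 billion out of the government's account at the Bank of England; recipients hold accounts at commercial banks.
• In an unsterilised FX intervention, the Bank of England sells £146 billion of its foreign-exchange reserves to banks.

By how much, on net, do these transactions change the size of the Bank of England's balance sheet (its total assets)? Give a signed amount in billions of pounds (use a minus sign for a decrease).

-£140 billion

OMO purchase (from banks) £100 billion: a Bank of England asset is acquired → +£100B.
Discount-window repayment £94 billion: a Bank of England asset is shed → −£94B.
Currency withdrawal £299 billion: only the composition of liabilities changes → 0.
Government spending £335 billion: only the composition of liabilities changes → 0.
FX sale £146 billion: a Bank of England asset is shed → −£146B.
Net: 100 − 94 + 0 + 0 − 146 = -£140 billion.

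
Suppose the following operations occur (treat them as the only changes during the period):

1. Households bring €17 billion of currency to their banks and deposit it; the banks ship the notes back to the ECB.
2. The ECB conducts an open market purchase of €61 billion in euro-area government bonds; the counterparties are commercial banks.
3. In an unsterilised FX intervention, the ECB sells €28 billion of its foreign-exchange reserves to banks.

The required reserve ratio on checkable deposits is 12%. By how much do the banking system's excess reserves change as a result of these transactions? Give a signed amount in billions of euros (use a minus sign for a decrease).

+€47.96 billion

Currency deposit €17 billion: reserves +€17B, deposits +€17B.
OMO purchase (from banks) €61 billion: reserves +€61B, deposits 0.
FX sale €28 billion: reserves −€28B, deposits 0.
Totals: Δreserves = +€50B, Δdeposits = +€17B.
Δrequired reserves = 12% × +€17B = +€2.04B.
Δexcess reserves = Δreserves − Δrequired = +€50B − (+€2.04B) = +€47.96 billion.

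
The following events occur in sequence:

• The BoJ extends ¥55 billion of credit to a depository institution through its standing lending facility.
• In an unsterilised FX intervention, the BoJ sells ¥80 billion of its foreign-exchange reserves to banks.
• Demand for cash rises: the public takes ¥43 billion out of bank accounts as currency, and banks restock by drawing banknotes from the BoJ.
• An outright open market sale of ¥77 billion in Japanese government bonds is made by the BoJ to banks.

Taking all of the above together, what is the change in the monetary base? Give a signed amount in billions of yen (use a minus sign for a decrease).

Discount-window loan ¥55 billion: BoJ balance sheet expands → +¥55B.
FX sale ¥80 billion: BoJ balance sheet contracts → −¥80B.
Currency withdrawal ¥43 billion: just a shift between currency and reserves — both are base money → 0.
OMO sale (to banks) ¥77 billion: BoJ balance sheet contracts → −¥77B.
Net: 55 − 80 + 0 − 77 = -¥102 billion.

-¥102 billion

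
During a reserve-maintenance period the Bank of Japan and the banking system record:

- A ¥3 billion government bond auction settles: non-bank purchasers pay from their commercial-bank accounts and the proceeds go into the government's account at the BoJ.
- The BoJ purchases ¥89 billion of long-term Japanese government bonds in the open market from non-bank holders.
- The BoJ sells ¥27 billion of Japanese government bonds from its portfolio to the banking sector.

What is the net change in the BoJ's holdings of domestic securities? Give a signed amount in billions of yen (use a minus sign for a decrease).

BoJ balance sheet:
  Assets:      Securities +¥62B
  Liabilities: Bank reserves +¥59B, Government deposits +¥3B
Commercial banking system:
  Assets:      Reserves at CB +¥59B, Securities +¥27B
  Liabilities: Checkable deposits +¥86B
So the change in the BoJ's holdings of domestic securities is +¥62 billion.

+¥62 billion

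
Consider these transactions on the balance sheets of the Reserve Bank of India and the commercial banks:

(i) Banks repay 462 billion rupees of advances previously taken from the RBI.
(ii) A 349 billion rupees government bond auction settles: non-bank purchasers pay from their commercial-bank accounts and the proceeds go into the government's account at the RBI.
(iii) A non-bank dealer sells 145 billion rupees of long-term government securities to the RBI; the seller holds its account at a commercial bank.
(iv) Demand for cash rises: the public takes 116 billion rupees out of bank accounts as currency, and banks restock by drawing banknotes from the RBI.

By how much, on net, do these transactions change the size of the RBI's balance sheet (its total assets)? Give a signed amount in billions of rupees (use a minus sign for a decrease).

Discount-window repayment 462 billion rupees: an RBI asset is shed → −462B.
Government account inflow 349 billion rupees: only the composition of liabilities changes → 0.
Asset purchase (from non-banks) 145 billion rupees: an RBI asset is acquired → +145B.
Currency withdrawal 116 billion rupees: only the composition of liabilities changes → 0.
Net: −462 + 0 + 145 + 0 = -317 billion.

-317 billion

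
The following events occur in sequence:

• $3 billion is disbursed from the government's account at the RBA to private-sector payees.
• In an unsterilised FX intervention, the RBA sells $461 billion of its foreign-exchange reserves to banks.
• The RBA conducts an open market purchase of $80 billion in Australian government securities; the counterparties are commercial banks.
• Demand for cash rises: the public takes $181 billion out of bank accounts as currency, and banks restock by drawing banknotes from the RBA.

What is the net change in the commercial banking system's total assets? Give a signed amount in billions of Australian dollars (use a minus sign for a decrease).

-$178 billion

Government spending $3 billion: bank balance sheets expand → +$3B.
FX sale $461 billion: just an asset swap on bank balance sheets → 0.
OMO purchase (from banks) $80 billion: just an asset swap on bank balance sheets → 0.
Currency withdrawal $181 billion: bank balance sheets shrink → −$181B.
Net: 3 + 0 + 0 − 181 = -$178 billion.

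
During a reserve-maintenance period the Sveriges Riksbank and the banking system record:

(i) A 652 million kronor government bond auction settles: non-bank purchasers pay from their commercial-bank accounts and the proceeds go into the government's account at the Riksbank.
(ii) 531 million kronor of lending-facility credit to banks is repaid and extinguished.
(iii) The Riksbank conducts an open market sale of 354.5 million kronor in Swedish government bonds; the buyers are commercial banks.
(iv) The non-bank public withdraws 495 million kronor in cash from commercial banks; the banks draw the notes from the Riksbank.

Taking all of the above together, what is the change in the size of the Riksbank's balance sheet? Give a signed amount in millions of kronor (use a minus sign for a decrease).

Riksbank balance sheet:
  Assets:      Securities −354.5M, Loans to banks −531M
  Liabilities: Bank reserves −2032.5M, Currency in circulation +495M, Government deposits +652M
Change in total Riksbank assets = -885.5 million.

-885.5 million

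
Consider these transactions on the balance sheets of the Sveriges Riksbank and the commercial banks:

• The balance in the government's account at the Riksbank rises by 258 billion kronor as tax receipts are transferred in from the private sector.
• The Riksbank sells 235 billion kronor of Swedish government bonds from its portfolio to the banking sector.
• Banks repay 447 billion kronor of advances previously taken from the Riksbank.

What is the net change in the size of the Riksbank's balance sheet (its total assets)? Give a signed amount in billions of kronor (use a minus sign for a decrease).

Government account inflow 258 billion kronor: only the composition of liabilities changes → 0.
OMO sale (to banks) 235 billion kronor: a Riksbank asset is shed → −235B.
Discount-window repayment 447 billion kronor: a Riksbank asset is shed → −447B.
Net: 0 − 235 − 447 = -682 billion.

-682 billion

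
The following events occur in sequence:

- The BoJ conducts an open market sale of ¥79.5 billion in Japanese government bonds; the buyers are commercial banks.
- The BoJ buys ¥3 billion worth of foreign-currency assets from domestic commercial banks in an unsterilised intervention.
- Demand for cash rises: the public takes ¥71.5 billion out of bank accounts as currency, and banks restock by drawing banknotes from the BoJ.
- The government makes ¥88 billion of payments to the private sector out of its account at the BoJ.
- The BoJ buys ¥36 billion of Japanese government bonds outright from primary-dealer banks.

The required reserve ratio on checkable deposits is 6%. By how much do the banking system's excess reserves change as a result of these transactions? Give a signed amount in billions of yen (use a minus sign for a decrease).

-¥24.99 billion

OMO sale (to banks) ¥79.5 billion: reserves −¥79.5B, deposits 0.
FX purchase ¥3 billion: reserves +¥3B, deposits 0.
Currency withdrawal ¥71.5 billion: reserves −¥71.5B, deposits −¥71.5B.
Government spending ¥88 billion: reserves +¥88B, deposits +¥88B.
OMO purchase (from banks) ¥36 billion: reserves +¥36B, deposits 0.
Totals: Δreserves = −¥24B, Δdeposits = +¥16.5B.
Δrequired reserves = 6% × +¥16.5B = +¥0.99B.
Δexcess reserves = Δreserves − Δrequired = −¥24B − (+¥0.99B) = -¥24.99 billion.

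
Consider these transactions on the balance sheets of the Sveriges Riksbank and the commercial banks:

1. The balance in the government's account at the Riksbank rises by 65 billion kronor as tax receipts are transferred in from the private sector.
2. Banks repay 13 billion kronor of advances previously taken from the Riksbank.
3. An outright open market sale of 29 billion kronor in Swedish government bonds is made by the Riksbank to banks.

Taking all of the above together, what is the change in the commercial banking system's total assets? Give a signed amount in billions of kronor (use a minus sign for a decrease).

-78 billion

Government account inflow 65 billion kronor: bank balance sheets shrink → −65B.
Discount-window repayment 13 billion kronor: bank balance sheets shrink → −13B.
OMO sale (to banks) 29 billion kronor: just an asset swap on bank balance sheets → 0.
Net: −65 − 13 + 0 = -78 billion.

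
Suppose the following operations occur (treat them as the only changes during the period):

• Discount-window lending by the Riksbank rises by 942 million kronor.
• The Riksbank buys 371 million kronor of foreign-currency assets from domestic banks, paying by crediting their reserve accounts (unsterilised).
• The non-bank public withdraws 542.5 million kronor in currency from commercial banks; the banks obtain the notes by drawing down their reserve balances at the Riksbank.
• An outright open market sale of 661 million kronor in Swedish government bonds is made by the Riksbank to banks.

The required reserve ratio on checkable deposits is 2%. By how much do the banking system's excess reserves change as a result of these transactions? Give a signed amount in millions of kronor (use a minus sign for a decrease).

+120.35 million

Discount-window loan 942 million kronor: reserves +942M, deposits 0.
FX purchase 371 million kronor: reserves +371M, deposits 0.
Currency withdrawal 542.5 million kronor: reserves −542.5M, deposits −542.5M.
OMO sale (to banks) 661 million kronor: reserves −661M, deposits 0.
Totals: Δreserves = +109.5M, Δdeposits = −542.5M.
Δrequired reserves = 2% × −542.5M = −10.85M.
Δexcess reserves = Δreserves − Δrequired = +109.5M − (−10.85M) = +120.35 million.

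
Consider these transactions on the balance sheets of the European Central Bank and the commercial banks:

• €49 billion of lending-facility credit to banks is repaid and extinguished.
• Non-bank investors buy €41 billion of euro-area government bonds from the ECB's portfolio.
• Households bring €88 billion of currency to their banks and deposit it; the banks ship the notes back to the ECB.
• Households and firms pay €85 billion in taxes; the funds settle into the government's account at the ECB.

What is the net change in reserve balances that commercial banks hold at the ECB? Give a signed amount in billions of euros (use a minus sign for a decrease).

Discount-window repayment €49 billion: repayment is debited from reserves → −€49B.
Asset sale (to non-banks) €41 billion: the non-bank buyers' banks settle from reserves → −€41B.
Currency deposit €88 billion: returned notes are swapped for reserve credit → +€88B.
Government account inflow €85 billion: funds move from bank reserves into the government account → −€85B.
Net: −49 − 41 + 88 − 85 = -€87 billion.

-€87 billion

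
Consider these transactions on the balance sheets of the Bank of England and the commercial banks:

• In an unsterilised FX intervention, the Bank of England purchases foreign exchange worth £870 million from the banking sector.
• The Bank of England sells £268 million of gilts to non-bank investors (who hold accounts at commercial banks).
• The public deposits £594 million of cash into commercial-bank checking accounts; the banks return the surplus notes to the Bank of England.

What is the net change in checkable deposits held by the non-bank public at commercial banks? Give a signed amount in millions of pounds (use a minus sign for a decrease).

FX purchase £870 million: the counterparty is a bank, so public deposits are unchanged → 0.
Asset sale (to non-banks) £268 million: non-bank counterparties' bank balances fall → −£268M.
Currency deposit £594 million: non-bank counterparties' bank balances rise → +£594M.
Net: 0 − 268 + 594 = +£326 million.

+£326 million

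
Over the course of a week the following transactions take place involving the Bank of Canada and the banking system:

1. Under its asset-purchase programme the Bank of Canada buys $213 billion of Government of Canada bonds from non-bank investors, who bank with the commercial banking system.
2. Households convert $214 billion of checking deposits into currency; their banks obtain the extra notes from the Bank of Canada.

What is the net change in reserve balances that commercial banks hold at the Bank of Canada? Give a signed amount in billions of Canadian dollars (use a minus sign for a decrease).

Bank of Canada balance sheet:
  Assets:      Securities +$213B
  Liabilities: Bank reserves −$1B, Currency in circulation +$214B
Commercial banking system:
  Assets:      Reserves at CB −$1B
  Liabilities: Checkable deposits −$1B
So the change in reserve balances that commercial banks hold at the Bank of Canada is -$1 billion.

-$1 billion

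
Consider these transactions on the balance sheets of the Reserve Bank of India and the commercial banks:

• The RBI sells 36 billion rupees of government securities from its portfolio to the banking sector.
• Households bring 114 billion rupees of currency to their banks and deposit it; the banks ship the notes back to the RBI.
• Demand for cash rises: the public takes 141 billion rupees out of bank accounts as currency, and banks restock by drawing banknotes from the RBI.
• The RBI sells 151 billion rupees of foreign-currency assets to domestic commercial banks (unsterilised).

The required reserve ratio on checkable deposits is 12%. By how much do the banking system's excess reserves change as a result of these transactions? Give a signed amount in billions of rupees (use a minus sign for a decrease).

-210.76 billion

OMO sale (to banks) 36 billion rupees: reserves −36B, deposits 0.
Currency deposit 114 billion rupees: reserves +114B, deposits +114B.
Currency withdrawal 141 billion rupees: reserves −141B, deposits −141B.
FX sale 151 billion rupees: reserves −151B, deposits 0.
Totals: Δreserves = −214B, Δdeposits = −27B.
Δrequired reserves = 12% × −27B = −3.24B.
Δexcess reserves = Δreserves − Δrequired = −214B − (−3.24B) = -210.76 billion.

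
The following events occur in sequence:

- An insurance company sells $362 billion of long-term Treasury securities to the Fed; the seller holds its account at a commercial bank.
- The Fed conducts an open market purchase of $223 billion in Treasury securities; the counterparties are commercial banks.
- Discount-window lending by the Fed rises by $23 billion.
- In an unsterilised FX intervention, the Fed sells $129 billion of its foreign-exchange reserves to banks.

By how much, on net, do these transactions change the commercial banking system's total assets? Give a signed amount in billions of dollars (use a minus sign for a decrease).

+$385 billion

Asset purchase (from non-banks) $362 billion: bank balance sheets expand → +$362B.
OMO purchase (from banks) $223 billion: just an asset swap on bank balance sheets → 0.
Discount-window loan $23 billion: bank balance sheets expand → +$23B.
FX sale $129 billion: just an asset swap on bank balance sheets → 0.
Net: 362 + 0 + 23 + 0 = +$385 billion.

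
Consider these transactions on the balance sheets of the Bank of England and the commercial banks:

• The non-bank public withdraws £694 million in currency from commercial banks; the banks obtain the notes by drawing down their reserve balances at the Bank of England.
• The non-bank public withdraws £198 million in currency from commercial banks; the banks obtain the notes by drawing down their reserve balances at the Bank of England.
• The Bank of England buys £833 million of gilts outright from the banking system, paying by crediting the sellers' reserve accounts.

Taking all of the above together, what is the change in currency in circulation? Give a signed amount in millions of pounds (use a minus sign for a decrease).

+£892 million

Bank of England balance sheet:
  Assets:      Securities +£833M
  Liabilities: Bank reserves −£59M, Currency in circulation +£892M
Commercial banking system:
  Assets:      Reserves at CB −£59M, Securities −£833M
  Liabilities: Checkable deposits −£892M
So the change in currency in circulation is +£892 million.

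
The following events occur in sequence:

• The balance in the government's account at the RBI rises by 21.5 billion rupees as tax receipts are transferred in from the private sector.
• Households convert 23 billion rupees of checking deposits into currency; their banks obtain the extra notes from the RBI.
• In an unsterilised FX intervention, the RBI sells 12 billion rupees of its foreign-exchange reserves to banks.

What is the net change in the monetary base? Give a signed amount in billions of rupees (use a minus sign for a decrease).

Government account inflow 21.5 billion rupees: reserves shift to a non-base liability → −21.5B.
Currency withdrawal 23 billion rupees: just a shift between currency and reserves — both are base money → 0.
FX sale 12 billion rupees: RBI balance sheet contracts → −12B.
Net: −21.5 + 0 − 12 = -33.5 billion.

-33.5 billion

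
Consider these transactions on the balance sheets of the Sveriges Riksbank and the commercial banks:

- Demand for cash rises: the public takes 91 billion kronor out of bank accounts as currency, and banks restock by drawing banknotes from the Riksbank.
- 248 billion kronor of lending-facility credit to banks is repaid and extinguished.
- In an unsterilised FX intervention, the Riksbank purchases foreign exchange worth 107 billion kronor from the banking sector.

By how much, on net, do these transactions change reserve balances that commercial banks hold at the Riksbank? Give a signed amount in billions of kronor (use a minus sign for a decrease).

-232 billion

Currency withdrawal 91 billion kronor: banks swap reserves for currency → −91B.
Discount-window repayment 248 billion kronor: repayment is debited from reserves → −248B.
FX purchase 107 billion kronor: the Riksbank pays by crediting reserve accounts → +107B.
Net: −91 − 248 + 107 = -232 billion.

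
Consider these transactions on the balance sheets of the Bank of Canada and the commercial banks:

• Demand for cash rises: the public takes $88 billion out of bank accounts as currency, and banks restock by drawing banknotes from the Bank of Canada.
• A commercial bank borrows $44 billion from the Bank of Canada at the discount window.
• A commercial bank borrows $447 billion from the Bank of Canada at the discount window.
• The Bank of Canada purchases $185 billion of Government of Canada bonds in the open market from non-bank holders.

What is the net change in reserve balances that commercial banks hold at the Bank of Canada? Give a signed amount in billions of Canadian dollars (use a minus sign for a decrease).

Currency withdrawal $88 billion: banks swap reserves for currency → −$88B.
Discount-window loan $44 billion: the loan is credited to the bank's reserve account → +$44B.
Discount-window loan $447 billion: the loan is credited to the bank's reserve account → +$447B.
Asset purchase (from non-banks) $185 billion: the Bank of Canada pays by crediting reserve accounts → +$185B.
Net: −88 + 44 + 447 + 185 = +$588 billion.

+$588 billion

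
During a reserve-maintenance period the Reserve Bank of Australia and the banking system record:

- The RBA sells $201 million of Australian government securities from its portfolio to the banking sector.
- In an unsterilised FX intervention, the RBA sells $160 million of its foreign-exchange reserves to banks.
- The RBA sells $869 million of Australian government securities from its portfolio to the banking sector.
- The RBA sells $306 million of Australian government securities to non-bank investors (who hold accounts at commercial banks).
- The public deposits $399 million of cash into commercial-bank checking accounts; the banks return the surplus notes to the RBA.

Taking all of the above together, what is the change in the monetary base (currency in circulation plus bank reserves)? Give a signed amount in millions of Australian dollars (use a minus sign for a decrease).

OMO sale (to banks) $201 million: RBA balance sheet contracts → −$201M.
FX sale $160 million: RBA balance sheet contracts → −$160M.
OMO sale (to banks) $869 million: RBA balance sheet contracts → −$869M.
Asset sale (to non-banks) $306 million: RBA balance sheet contracts → −$306M.
Currency deposit $399 million: just a shift between currency and reserves — both are base money → 0.
Net: −201 − 160 − 869 − 306 + 0 = -$1536 million.

-$1536 million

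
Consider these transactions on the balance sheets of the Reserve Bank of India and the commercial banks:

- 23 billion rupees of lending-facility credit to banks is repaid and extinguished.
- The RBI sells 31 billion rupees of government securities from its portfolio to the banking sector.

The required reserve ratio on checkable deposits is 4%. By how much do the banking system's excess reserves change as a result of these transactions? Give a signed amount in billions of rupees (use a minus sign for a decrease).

Discount-window repayment 23 billion rupees: reserves −23B, deposits 0.
OMO sale (to banks) 31 billion rupees: reserves −31B, deposits 0.
Totals: Δreserves = −54B, Δdeposits = 0.
Δrequired reserves = 4% × 0 = 0.
Δexcess reserves = Δreserves − Δrequired = −54B − (0) = -54 billion.

-54 billion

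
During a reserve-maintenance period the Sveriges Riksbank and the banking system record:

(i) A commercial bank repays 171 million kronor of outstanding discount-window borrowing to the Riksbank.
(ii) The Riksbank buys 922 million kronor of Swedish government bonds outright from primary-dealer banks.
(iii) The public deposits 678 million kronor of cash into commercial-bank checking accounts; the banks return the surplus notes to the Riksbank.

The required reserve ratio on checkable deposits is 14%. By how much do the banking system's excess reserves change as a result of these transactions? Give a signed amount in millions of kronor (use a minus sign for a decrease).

+1334.08 million

Discount-window repayment 171 million kronor: reserves −171M, deposits 0.
OMO purchase (from banks) 922 million kronor: reserves +922M, deposits 0.
Currency deposit 678 million kronor: reserves +678M, deposits +678M.
Totals: Δreserves = +1429M, Δdeposits = +678M.
Δrequired reserves = 14% × +678M = +94.92M.
Δexcess reserves = Δreserves − Δrequired = +1429M − (+94.92M) = +1334.08 million.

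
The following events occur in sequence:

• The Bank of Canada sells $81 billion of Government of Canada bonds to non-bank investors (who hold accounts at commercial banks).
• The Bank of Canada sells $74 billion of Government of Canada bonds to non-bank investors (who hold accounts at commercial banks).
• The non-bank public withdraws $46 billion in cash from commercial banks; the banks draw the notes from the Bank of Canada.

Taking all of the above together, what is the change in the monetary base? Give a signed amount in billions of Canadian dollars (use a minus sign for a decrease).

Bank of Canada balance sheet:
  Assets:      Securities −$155B
  Liabilities: Bank reserves −$201B, Currency in circulation +$46B
Commercial banking system:
  Assets:      Reserves at CB −$201B
  Liabilities: Checkable deposits −$201B
Monetary base = currency + reserves: +$46B + (−$201B) = -$155 billion.

-$155 billion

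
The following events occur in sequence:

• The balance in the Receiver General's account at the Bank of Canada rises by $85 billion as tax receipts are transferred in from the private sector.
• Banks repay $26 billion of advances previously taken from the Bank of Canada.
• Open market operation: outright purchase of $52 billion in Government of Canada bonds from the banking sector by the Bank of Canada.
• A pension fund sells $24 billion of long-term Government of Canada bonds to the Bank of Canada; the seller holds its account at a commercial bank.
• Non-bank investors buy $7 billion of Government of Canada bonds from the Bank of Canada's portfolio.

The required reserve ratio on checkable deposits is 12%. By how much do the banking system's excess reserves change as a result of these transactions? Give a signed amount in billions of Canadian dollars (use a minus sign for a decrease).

-$33.84 billion

Government account inflow $85 billion: reserves −$85B, deposits −$85B.
Discount-window repayment $26 billion: reserves −$26B, deposits 0.
OMO purchase (from banks) $52 billion: reserves +$52B, deposits 0.
Asset purchase (from non-banks) $24 billion: reserves +$24B, deposits +$24B.
Asset sale (to non-banks) $7 billion: reserves −$7B, deposits −$7B.
Totals: Δreserves = −$42B, Δdeposits = −$68B.
Δrequired reserves = 12% × −$68B = −$8.16B.
Δexcess reserves = Δreserves − Δrequired = −$42B − (−$8.16B) = -$33.84 billion.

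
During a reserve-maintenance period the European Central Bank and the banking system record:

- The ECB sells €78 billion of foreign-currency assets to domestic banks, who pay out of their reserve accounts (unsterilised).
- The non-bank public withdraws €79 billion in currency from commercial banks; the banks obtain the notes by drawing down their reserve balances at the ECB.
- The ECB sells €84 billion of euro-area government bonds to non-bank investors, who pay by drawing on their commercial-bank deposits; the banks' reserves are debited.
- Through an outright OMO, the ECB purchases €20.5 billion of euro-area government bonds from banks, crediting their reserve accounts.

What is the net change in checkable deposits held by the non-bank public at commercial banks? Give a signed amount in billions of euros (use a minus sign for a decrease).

ECB balance sheet:
  Assets:      Securities −€63.5B, Foreign assets −€78B
  Liabilities: Bank reserves −€220.5B, Currency in circulation +€79B
Commercial banking system:
  Assets:      Reserves at CB −€220.5B, Securities −€20.5B, Foreign assets +€78B
  Liabilities: Checkable deposits −€163B
So the change in checkable deposits held by the non-bank public at commercial banks is -€163 billion.

-€163 billion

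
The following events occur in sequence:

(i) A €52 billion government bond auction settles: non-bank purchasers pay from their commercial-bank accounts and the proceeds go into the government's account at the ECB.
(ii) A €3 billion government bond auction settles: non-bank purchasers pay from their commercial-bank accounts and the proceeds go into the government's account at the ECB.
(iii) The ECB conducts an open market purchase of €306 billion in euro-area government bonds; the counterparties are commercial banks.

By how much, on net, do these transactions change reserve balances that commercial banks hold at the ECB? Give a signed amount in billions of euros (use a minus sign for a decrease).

Government account inflow €52 billion: funds move from bank reserves into the government account → −€52B.
Government account inflow €3 billion: funds move from bank reserves into the government account → −€3B.
OMO purchase (from banks) €306 billion: the ECB pays by crediting reserve accounts → +€306B.
Net: −52 − 3 + 306 = +€251 billion.

+€251 billion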